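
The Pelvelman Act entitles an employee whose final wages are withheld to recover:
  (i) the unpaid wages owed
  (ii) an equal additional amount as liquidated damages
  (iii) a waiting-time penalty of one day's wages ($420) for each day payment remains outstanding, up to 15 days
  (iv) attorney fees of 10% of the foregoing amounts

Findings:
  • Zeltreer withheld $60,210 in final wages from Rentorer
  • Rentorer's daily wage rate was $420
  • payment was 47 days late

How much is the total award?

$139,392

Liquidated damages (equal amount): $60,210
Penalty days: min(47, 15) = 15
Waiting-time penalty: 15 × $420 = $6,300
Subtotal: $60,210 + $60,210 + $6,300 = $126,720
Attorney fees: 10% of $126,720 = $12,672
Total award: $126,720 + $12,672 = $139,392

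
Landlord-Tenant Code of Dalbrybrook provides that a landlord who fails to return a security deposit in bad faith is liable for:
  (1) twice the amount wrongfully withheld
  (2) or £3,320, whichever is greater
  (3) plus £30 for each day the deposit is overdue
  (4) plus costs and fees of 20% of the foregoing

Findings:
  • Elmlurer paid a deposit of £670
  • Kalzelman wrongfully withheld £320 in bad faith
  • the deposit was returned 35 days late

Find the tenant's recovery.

Doubled: 2 × £320 = £640
Minimum £3,320: £640 is below the minimum → £3,320
Late-return penalty: 35 × £30 = £1,050
Damages plus late penalty: £3,320 + £1,050 = £4,370
Costs and fees: 20% of £4,370 = £874
Total recovery: £4,370 + £874 = £5,244

Recovery: £5,244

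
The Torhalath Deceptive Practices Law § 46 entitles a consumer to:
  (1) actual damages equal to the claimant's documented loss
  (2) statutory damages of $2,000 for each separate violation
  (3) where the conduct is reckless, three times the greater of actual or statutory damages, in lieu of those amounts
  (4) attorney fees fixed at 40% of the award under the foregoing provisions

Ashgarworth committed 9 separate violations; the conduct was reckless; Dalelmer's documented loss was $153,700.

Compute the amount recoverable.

$645,540

Statutory damages: 9 × $2,000 = $18,000
Greater of actual damages ($153,700) or statutory damages ($18,000): $153,700
Trebled: 3 × $153,700 = $461,100
Attorney fees: 40% of $461,100 = $184,440
Total recovery: $461,100 + $184,440 = $645,540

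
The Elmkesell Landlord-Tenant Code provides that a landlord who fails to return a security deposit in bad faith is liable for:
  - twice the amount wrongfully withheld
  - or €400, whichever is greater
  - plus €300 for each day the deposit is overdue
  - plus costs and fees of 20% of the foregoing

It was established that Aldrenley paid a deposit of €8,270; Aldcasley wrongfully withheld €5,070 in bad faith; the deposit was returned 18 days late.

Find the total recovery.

Doubled: 2 × €5,070 = €10,140
Minimum €400: €10,140 meets the minimum, no increase.
Late-return penalty: 18 × €300 = €5,400
Damages plus late penalty: €10,140 + €5,400 = €15,540
Costs and fees: 20% of €15,540 = €3,108
Total recovery: €15,540 + €3,108 = €18,648

€18,648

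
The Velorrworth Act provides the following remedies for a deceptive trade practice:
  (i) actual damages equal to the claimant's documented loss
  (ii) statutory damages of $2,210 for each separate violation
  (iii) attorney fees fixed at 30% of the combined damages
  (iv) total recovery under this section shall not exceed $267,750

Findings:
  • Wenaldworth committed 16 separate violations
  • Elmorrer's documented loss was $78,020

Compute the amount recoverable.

$147,394

Statutory damages: 16 × $2,210 = $35,360
Combined damages: $78,020 + $35,360 = $113,380
Attorney fees: 30% of $113,380 = $34,014
Total before cap: $113,380 + $34,014 = $147,394
Cap at $267,750: $147,394 is within the cap, no reduction.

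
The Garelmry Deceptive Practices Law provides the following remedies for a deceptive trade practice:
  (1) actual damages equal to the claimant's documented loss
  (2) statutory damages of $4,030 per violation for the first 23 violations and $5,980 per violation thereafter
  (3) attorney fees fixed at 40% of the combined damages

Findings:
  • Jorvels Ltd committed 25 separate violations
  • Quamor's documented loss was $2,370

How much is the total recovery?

$149,828

First 23 violations: 23 × $4,030 = $92,690
Remaining violations: (25 − 23) × $5,980 = $11,960
Statutory damages: $92,690 + $11,960 = $104,650
Combined damages: $2,370 + $104,650 = $107,020
Attorney fees: 40% of $107,020 = $42,808
Total recovery: $107,020 + $42,808 = $149,828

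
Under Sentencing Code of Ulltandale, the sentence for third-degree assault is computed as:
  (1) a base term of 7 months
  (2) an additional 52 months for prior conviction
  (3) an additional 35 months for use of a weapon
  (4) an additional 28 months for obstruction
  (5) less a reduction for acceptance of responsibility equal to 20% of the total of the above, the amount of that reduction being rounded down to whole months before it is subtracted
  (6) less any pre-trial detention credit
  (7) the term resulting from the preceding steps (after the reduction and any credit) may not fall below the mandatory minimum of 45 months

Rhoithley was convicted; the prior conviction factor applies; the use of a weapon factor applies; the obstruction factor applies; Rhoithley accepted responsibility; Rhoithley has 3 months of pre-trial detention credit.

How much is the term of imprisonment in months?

95 months

Prior conviction enhancement: +52 months
Use of a weapon enhancement: +35 months
Obstruction enhancement: +28 months
Adjusted term: 7 months + 52 months + 35 months + 28 months = 122 months
Acceptance of responsibility reduction: 20% of 122 months = 24 months (rounded down)
After reduction: 122 − 24 = 98 months
Less pre-trial detention credit: 98 months − 3 months = 95 months
Minimum 45 months: 95 months meets the minimum, no increase.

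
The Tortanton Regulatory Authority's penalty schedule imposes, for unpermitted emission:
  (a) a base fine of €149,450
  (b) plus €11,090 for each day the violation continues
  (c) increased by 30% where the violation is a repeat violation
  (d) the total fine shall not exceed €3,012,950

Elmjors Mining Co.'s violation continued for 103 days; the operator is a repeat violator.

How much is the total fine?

Per-day component: 103 × €11,090 = €1,142,270
Base plus per-day: €149,450 + €1,142,270 = €1,291,720
Enhancement: 30% of €1,291,720 = €387,516
Enhanced fine: €1,291,720 + €387,516 = €1,679,236
Cap at €3,012,950: €1,679,236 is within the cap, no reduction.

Civil penalty: €1,679,236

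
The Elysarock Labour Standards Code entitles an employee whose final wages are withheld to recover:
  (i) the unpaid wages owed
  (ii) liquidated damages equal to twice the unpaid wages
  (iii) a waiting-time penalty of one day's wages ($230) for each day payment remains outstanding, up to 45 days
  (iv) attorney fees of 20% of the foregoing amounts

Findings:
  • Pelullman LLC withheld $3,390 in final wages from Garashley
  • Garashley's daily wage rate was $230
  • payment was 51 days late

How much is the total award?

$24,624

Doubled: 2 × $3,390 = $6,780
Penalty days: min(51, 45) = 45
Waiting-time penalty: 45 × $230 = $10,350
Subtotal: $3,390 + $6,780 + $10,350 = $20,520
Attorney fees: 20% of $20,520 = $4,104
Total award: $20,520 + $4,104 = $24,624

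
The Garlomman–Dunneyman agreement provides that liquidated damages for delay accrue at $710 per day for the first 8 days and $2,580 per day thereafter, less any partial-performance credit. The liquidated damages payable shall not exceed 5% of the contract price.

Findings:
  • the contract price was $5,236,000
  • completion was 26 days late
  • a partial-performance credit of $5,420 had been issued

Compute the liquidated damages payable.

First 8 days: 8 × $710 = $5,680
Remaining days: (26 − 8) × $2,580 = $46,440
Accrued per-day damages: $5,680 + $46,440 = $52,120
Less partial-performance credit: $52,120 − $5,420 = $46,700
Cap: 5% of $5,236,000 = $261,800
Cap at $261,800: $46,700 is within the cap, no reduction.

$46,700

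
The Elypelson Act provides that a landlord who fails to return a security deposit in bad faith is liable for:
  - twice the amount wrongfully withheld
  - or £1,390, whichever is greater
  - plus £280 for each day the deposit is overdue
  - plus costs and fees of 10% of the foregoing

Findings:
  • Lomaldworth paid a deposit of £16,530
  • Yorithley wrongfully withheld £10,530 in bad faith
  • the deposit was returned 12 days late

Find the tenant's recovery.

Doubled: 2 × £10,530 = £21,060
Minimum £1,390: £21,060 meets the minimum, no increase.
Late-return penalty: 12 × £280 = £3,360
Damages plus late penalty: £21,060 + £3,360 = £24,420
Costs and fees: 10% of £24,420 = £2,442
Total recovery: £24,420 + £2,442 = £26,862

Recovery: £26,862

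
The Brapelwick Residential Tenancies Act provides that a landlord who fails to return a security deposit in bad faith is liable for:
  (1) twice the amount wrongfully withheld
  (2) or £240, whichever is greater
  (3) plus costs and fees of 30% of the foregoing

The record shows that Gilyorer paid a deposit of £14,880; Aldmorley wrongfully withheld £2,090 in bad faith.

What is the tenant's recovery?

Doubled: 2 × £2,090 = £4,180
Minimum £240: £4,180 meets the minimum, no increase.
Costs and fees: 30% of £4,180 = £1,254
Total recovery: £4,180 + £1,254 = £5,434

Recovery: £5,434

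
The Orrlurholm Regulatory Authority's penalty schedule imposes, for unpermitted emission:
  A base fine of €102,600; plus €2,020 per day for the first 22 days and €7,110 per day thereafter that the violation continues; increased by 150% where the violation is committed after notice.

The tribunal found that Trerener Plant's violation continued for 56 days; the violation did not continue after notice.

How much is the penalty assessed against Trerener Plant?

First 22 days: 22 × €2,020 = €44,440
Remaining days: (56 − 22) × €7,110 = €241,740
Per-day component: €44,440 + €241,740 = €286,180
Base plus per-day: €102,600 + €286,180 = €388,780
The violation did not continue after notice: no 150% increase.

€388,780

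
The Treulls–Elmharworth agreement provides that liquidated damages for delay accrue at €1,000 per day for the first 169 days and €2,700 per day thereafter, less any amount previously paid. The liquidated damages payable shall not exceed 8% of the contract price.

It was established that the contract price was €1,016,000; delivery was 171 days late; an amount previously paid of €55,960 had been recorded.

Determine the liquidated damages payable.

Liquidated damages: €81,280

First 169 days: 169 × €1,000 = €169,000
Remaining days: (171 − 169) × €2,700 = €5,400
Accrued per-day damages: €169,000 + €5,400 = €174,400
Less amount previously paid: €174,400 − €55,960 = €118,440
Cap: 8% of €1,016,000 = €81,280
Cap at €81,280: €118,440 exceeds the cap → €81,280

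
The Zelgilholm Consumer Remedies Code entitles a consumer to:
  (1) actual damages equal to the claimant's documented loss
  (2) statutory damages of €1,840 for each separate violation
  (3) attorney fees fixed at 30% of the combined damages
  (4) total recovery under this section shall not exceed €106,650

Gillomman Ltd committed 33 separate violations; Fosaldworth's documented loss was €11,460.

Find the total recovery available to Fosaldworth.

Total recovery: €93,834

Statutory damages: 33 × €1,840 = €60,720
Combined damages: €11,460 + €60,720 = €72,180
Attorney fees: 30% of €72,180 = €21,654
Total before cap: €72,180 + €21,654 = €93,834
Cap at €106,650: €93,834 is within the cap, no reduction.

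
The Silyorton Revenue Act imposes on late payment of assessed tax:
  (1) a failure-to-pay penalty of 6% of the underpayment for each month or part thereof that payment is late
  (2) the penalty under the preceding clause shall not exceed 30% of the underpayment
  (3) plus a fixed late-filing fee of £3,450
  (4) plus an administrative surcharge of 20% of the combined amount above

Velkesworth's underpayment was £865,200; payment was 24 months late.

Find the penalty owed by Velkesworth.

£315,612

Accrued rate: 6% × 24 = 144%, capped at 30% → 30%
Failure-to-pay penalty: 30% of £865,200 = £259,560
Penalty before surcharge: £259,560 + £3,450 = £263,010
Administrative surcharge: 20% of £263,010 = £52,602
Total penalty: £263,010 + £52,602 = £315,612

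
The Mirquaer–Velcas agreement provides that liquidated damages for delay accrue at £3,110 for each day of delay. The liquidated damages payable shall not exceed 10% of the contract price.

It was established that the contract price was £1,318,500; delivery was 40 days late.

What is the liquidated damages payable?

Per-day damages: 40 × £3,110 = £124,400
Cap: 10% of £1,318,500 = £131,850
Cap at £131,850: £124,400 is within the cap, no reduction.

£124,400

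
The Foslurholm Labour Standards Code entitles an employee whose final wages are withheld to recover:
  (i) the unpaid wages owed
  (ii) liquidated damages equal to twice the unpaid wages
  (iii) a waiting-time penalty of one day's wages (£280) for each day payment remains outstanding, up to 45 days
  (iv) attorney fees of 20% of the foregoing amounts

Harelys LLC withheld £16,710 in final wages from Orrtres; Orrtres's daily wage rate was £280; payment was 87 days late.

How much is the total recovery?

Doubled: 2 × £16,710 = £33,420
Penalty days: min(87, 45) = 45
Waiting-time penalty: 45 × £280 = £12,600
Subtotal: £16,710 + £33,420 + £12,600 = £62,730
Attorney fees: 20% of £62,730 = £12,546
Total award: £62,730 + £12,546 = £75,276

£75,276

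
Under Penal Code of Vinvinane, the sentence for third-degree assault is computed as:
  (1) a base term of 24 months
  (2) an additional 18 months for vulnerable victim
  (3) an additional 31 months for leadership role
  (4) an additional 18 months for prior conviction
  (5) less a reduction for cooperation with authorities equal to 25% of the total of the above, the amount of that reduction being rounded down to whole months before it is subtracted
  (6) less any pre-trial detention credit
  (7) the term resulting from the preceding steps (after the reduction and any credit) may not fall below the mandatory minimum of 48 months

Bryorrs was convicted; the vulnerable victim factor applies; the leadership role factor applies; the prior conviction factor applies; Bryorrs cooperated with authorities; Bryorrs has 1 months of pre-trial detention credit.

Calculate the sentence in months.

Vulnerable victim enhancement: +18 months
Leadership role enhancement: +31 months
Prior conviction enhancement: +18 months
Adjusted term: 24 months + 18 months + 31 months + 18 months = 91 months
Cooperation with authorities reduction: 25% of 91 months = 22 months (rounded down)
After reduction: 91 − 22 = 69 months
Less pre-trial detention credit: 69 months − 1 months = 68 months
Minimum 48 months: 68 months meets the minimum, no increase.

68 months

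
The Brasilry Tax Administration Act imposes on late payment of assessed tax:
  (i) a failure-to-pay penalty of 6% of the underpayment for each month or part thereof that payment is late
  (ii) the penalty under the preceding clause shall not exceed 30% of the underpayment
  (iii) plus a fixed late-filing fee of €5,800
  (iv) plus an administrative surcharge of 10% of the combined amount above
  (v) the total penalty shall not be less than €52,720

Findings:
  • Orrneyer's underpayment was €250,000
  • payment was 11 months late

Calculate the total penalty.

Penalty: €88,880

Accrued rate: 6% × 11 = 66%, capped at 30% → 30%
Failure-to-pay penalty: 30% of €250,000 = €75,000
Penalty before surcharge: €75,000 + €5,800 = €80,800
Administrative surcharge: 10% of €80,800 = €8,080
Total penalty: €80,800 + €8,080 = €88,880
Minimum €52,720: €88,880 meets the minimum, no increase.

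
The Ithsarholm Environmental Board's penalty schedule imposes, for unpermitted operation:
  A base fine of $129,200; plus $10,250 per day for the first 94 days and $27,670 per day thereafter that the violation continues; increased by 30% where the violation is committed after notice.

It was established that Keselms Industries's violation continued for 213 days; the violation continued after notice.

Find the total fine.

First 94 days: 94 × $10,250 = $963,500
Remaining days: (213 − 94) × $27,670 = $3,292,730
Per-day component: $963,500 + $3,292,730 = $4,256,230
Base plus per-day: $129,200 + $4,256,230 = $4,385,430
Enhancement: 30% of $4,385,430 = $1,315,629
Enhanced fine: $4,385,430 + $1,315,629 = $5,701,059

Civil penalty: $5,701,059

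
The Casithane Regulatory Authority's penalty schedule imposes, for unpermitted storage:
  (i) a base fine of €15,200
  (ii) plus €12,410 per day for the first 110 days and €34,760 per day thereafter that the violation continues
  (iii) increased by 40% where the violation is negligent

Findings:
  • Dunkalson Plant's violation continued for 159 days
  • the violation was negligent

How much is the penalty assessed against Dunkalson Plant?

First 110 days: 110 × €12,410 = €1,365,100
Remaining days: (159 − 110) × €34,760 = €1,703,240
Per-day component: €1,365,100 + €1,703,240 = €3,068,340
Base plus per-day: €15,200 + €3,068,340 = €3,083,540
Enhancement: 40% of €3,083,540 = €1,233,416
Enhanced fine: €3,083,540 + €1,233,416 = €4,316,956

Civil penalty: €4,316,956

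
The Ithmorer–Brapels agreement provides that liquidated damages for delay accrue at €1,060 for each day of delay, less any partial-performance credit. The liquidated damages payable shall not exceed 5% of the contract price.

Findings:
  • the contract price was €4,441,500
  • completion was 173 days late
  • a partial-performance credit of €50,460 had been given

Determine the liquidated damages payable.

Per-day damages: 173 × €1,060 = €183,380
Less partial-performance credit: €183,380 − €50,460 = €132,920
Cap: 5% of €4,441,500 = €222,075
Cap at €222,075: €132,920 is within the cap, no reduction.

€132,920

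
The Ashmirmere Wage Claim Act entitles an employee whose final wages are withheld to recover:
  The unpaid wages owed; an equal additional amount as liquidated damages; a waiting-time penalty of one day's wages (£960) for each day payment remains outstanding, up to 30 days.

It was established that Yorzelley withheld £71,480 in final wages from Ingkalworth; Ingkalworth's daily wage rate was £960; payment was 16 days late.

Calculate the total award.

£158,320

Liquidated damages (equal amount): £71,480
Penalty days: min(16, 30) = 16
Waiting-time penalty: 16 × £960 = £15,360
Total award: £71,480 + £71,480 + £15,360 = £158,320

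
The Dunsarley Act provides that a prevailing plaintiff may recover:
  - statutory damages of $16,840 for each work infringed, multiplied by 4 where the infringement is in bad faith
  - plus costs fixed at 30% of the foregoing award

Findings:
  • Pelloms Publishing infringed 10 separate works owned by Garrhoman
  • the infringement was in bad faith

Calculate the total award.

Statutory damages: 10 × $16,840 = $168,400
Multiplied by 4: 4 × $168,400 = $673,600
Costs: 30% of $673,600 = $202,080
Award plus costs: $673,600 + $202,080 = $875,680

$875,680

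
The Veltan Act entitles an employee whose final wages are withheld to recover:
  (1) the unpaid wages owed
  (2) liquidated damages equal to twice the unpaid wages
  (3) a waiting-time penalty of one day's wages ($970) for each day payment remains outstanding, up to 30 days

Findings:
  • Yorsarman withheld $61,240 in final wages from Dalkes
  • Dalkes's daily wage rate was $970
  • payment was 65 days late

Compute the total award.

$212,820

Doubled: 2 × $61,240 = $122,480
Penalty days: min(65, 30) = 30
Waiting-time penalty: 30 × $970 = $29,100
Total award: $61,240 + $122,480 + $29,100 = $212,820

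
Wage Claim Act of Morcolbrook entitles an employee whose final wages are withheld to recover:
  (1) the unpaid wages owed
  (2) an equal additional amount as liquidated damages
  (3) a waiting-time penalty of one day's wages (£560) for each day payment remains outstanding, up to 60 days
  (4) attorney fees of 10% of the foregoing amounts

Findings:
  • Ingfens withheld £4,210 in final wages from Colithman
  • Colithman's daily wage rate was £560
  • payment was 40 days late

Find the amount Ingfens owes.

£33,902

Liquidated damages (equal amount): £4,210
Penalty days: min(40, 60) = 40
Waiting-time penalty: 40 × £560 = £22,400
Subtotal: £4,210 + £4,210 + £22,400 = £30,820
Attorney fees: 10% of £30,820 = £3,082
Total award: £30,820 + £3,082 = £33,902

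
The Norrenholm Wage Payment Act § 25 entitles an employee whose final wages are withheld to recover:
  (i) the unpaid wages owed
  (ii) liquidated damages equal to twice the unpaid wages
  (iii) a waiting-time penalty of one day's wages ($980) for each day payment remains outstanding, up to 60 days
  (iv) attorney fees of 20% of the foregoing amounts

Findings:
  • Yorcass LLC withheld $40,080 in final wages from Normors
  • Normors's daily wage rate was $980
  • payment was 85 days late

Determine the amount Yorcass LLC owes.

Doubled: 2 × $40,080 = $80,160
Penalty days: min(85, 60) = 60
Waiting-time penalty: 60 × $980 = $58,800
Subtotal: $40,080 + $80,160 + $58,800 = $179,040
Attorney fees: 20% of $179,040 = $35,808
Total award: $179,040 + $35,808 = $214,848

$214,848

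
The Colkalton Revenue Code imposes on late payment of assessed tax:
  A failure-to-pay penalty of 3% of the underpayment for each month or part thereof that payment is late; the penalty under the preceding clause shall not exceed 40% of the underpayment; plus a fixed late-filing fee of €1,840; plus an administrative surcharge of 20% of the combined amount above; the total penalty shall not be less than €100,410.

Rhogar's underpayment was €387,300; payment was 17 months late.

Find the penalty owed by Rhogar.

€188,112

Accrued rate: 3% × 17 = 51%, capped at 40% → 40%
Failure-to-pay penalty: 40% of €387,300 = €154,920
Penalty before surcharge: €154,920 + €1,840 = €156,760
Administrative surcharge: 20% of €156,760 = €31,352
Total penalty: €156,760 + €31,352 = €188,112
Minimum €100,410: €188,112 meets the minimum, no increase.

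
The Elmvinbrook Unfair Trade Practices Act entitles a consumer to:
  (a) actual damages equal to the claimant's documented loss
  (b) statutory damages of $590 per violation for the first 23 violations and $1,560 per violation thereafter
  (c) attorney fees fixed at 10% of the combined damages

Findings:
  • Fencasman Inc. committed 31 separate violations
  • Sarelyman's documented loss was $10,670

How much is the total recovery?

$40,392

First 23 violations: 23 × $590 = $13,570
Remaining violations: (31 − 23) × $1,560 = $12,480
Statutory damages: $13,570 + $12,480 = $26,050
Combined damages: $10,670 + $26,050 = $36,720
Attorney fees: 10% of $36,720 = $3,672
Total recovery: $36,720 + $3,672 = $40,392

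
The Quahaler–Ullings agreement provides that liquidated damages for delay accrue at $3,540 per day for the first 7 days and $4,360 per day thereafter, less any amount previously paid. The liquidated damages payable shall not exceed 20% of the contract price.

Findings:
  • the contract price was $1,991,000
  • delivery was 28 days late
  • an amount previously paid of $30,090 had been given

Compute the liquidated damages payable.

$86,250

First 7 days: 7 × $3,540 = $24,780
Remaining days: (28 − 7) × $4,360 = $91,560
Accrued per-day damages: $24,780 + $91,560 = $116,340
Less amount previously paid: $116,340 − $30,090 = $86,250
Cap: 20% of $1,991,000 = $398,200
Cap at $398,200: $86,250 is within the cap, no reduction.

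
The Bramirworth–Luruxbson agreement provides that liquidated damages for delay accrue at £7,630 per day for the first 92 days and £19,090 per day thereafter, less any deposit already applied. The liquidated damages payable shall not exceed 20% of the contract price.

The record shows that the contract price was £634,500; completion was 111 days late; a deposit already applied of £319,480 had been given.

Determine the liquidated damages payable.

First 92 days: 92 × £7,630 = £701,960
Remaining days: (111 − 92) × £19,090 = £362,710
Accrued per-day damages: £701,960 + £362,710 = £1,064,670
Less deposit already applied: £1,064,670 − £319,480 = £745,190
Cap: 20% of £634,500 = £126,900
Cap at £126,900: £745,190 exceeds the cap → £126,900

£126,900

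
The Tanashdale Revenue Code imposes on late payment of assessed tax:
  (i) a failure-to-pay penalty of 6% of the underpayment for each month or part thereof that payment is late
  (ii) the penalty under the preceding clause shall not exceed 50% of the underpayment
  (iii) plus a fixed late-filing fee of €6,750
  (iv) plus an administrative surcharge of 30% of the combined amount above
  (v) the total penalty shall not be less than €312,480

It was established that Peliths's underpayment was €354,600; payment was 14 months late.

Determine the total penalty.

€312,480

Accrued rate: 6% × 14 = 84%, capped at 50% → 50%
Failure-to-pay penalty: 50% of €354,600 = €177,300
Penalty before surcharge: €177,300 + €6,750 = €184,050
Administrative surcharge: 30% of €184,050 = €55,215
Total penalty: €184,050 + €55,215 = €239,265
Minimum €312,480: €239,265 is below the minimum → €312,480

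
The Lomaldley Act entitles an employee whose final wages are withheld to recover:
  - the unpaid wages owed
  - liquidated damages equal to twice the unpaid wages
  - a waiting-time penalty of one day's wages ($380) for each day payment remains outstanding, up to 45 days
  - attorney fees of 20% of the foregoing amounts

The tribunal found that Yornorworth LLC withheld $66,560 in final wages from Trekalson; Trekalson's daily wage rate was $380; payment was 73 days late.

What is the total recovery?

Doubled: 2 × $66,560 = $133,120
Penalty days: min(73, 45) = 45
Waiting-time penalty: 45 × $380 = $17,100
Subtotal: $66,560 + $133,120 + $17,100 = $216,780
Attorney fees: 20% of $216,780 = $43,356
Total award: $216,780 + $43,356 = $260,136

$260,136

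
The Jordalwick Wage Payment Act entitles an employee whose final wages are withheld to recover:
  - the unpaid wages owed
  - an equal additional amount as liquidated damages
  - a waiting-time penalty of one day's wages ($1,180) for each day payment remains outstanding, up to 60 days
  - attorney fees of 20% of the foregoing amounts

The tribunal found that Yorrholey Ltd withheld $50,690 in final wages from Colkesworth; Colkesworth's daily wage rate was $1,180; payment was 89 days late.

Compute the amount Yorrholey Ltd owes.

Liquidated damages (equal amount): $50,690
Penalty days: min(89, 60) = 60
Waiting-time penalty: 60 × $1,180 = $70,800
Subtotal: $50,690 + $50,690 + $70,800 = $172,180
Attorney fees: 20% of $172,180 = $34,436
Total award: $172,180 + $34,436 = $206,616

$206,616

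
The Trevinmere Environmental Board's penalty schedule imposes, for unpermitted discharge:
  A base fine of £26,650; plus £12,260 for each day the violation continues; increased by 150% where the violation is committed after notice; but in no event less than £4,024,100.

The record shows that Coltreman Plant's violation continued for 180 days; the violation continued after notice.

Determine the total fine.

£5,583,625

Per-day component: 180 × £12,260 = £2,206,800
Base plus per-day: £26,650 + £2,206,800 = £2,233,450
Enhancement: 150% of £2,233,450 = £3,350,175
Enhanced fine: £2,233,450 + £3,350,175 = £5,583,625
Minimum £4,024,100: £5,583,625 meets the minimum, no increase.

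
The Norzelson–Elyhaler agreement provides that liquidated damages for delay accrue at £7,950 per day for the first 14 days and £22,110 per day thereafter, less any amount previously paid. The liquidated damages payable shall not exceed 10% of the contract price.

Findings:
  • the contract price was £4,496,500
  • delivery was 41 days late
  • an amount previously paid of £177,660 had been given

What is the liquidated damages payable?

First 14 days: 14 × £7,950 = £111,300
Remaining days: (41 − 14) × £22,110 = £596,970
Accrued per-day damages: £111,300 + £596,970 = £708,270
Less amount previously paid: £708,270 − £177,660 = £530,610
Cap: 10% of £4,496,500 = £449,650
Cap at £449,650: £530,610 exceeds the cap → £449,650

£449,650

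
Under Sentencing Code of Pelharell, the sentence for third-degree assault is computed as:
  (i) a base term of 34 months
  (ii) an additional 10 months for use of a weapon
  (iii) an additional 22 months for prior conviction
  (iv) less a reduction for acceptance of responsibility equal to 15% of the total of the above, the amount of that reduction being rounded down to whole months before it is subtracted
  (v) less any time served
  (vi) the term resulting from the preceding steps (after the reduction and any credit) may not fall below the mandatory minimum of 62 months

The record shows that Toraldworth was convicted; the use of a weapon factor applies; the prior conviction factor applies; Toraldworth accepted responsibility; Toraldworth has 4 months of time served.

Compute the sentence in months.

62 months

Use of a weapon enhancement: +10 months
Prior conviction enhancement: +22 months
Adjusted term: 34 months + 10 months + 22 months = 66 months
Acceptance of responsibility reduction: 15% of 66 months = 9 months (rounded down)
After reduction: 66 − 9 = 57 months
Less time served: 57 months − 4 months = 53 months
Minimum 62 months: 53 months is below the minimum → 62 months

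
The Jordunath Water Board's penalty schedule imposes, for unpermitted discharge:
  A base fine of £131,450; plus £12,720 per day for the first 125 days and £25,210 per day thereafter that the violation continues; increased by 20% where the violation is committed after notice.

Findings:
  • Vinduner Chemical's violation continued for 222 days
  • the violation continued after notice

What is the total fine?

£5,000,184

First 125 days: 125 × £12,720 = £1,590,000
Remaining days: (222 − 125) × £25,210 = £2,445,370
Per-day component: £1,590,000 + £2,445,370 = £4,035,370
Base plus per-day: £131,450 + £4,035,370 = £4,166,820
Enhancement: 20% of £4,166,820 = £833,364
Enhanced fine: £4,166,820 + £833,364 = £5,000,184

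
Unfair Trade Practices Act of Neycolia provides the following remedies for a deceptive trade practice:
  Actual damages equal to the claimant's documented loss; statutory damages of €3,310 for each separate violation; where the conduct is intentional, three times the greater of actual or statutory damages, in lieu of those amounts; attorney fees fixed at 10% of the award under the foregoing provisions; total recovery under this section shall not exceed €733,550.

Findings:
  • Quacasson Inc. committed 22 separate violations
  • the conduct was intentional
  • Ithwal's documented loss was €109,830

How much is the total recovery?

Statutory damages: 22 × €3,310 = €72,820
Greater of actual damages (€109,830) or statutory damages (€72,820): €109,830
Trebled: 3 × €109,830 = €329,490
Attorney fees: 10% of €329,490 = €32,949
Total before cap: €329,490 + €32,949 = €362,439
Cap at €733,550: €362,439 is within the cap, no reduction.

€362,439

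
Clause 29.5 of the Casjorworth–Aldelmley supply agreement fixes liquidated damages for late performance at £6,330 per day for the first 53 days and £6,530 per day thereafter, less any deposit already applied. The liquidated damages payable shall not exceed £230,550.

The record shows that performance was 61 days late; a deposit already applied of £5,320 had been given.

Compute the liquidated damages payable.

First 53 days: 53 × £6,330 = £335,490
Remaining days: (61 − 53) × £6,530 = £52,240
Accrued per-day damages: £335,490 + £52,240 = £387,730
Less deposit already applied: £387,730 − £5,320 = £382,410
Cap at £230,550: £382,410 exceeds the cap → £230,550

£230,550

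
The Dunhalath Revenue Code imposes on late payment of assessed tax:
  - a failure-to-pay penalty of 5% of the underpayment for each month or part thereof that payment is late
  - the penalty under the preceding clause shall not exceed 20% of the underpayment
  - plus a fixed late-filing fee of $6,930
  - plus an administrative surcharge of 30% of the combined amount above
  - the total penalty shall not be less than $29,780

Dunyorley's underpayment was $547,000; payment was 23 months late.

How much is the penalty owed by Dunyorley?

$151,229

Accrued rate: 5% × 23 = 115%, capped at 20% → 20%
Failure-to-pay penalty: 20% of $547,000 = $109,400
Penalty before surcharge: $109,400 + $6,930 = $116,330
Administrative surcharge: 30% of $116,330 = $34,899
Total penalty: $116,330 + $34,899 = $151,229
Minimum $29,780: $151,229 meets the minimum, no increase.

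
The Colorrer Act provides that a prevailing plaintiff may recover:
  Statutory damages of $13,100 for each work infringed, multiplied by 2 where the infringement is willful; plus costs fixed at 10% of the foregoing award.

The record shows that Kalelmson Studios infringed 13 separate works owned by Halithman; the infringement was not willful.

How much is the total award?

Award: $187,330

Statutory damages: 13 × $13,100 = $170,300
Infringement not willful: no ×2 enhancement.
Costs: 10% of $170,300 = $17,030
Award plus costs: $170,300 + $17,030 = $187,330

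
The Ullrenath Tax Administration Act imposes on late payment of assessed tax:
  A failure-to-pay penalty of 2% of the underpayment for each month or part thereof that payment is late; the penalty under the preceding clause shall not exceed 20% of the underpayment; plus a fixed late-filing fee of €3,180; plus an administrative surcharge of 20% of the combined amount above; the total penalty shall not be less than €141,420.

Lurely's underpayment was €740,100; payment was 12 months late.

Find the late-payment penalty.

Accrued rate: 2% × 12 = 24%, capped at 20% → 20%
Failure-to-pay penalty: 20% of €740,100 = €148,020
Penalty before surcharge: €148,020 + €3,180 = €151,200
Administrative surcharge: 20% of €151,200 = €30,240
Total penalty: €151,200 + €30,240 = €181,440
Minimum €141,420: €181,440 meets the minimum, no increase.

€181,440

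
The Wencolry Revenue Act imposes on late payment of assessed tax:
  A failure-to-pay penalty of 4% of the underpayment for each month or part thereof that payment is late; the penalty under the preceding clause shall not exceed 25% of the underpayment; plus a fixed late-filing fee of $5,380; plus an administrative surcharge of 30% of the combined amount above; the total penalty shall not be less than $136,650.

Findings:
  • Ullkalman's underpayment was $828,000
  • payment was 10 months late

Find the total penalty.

Accrued rate: 4% × 10 = 40%, capped at 25% → 25%
Failure-to-pay penalty: 25% of $828,000 = $207,000
Penalty before surcharge: $207,000 + $5,380 = $212,380
Administrative surcharge: 30% of $212,380 = $63,714
Total penalty: $212,380 + $63,714 = $276,094
Minimum $136,650: $276,094 meets the minimum, no increase.

$276,094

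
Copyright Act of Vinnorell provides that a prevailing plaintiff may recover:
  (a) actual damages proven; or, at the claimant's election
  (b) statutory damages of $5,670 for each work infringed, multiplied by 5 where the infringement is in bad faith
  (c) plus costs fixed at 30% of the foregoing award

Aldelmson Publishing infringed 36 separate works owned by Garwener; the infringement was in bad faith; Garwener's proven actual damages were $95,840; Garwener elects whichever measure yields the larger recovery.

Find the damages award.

$1,326,780

Statutory damages: 36 × $5,670 = $204,120
Multiplied by 5: 5 × $204,120 = $1,020,600
Greater of actual damages ($95,840) or enhanced statutory damages ($1,020,600): $1,020,600
Costs: 30% of $1,020,600 = $306,180
Award plus costs: $1,020,600 + $306,180 = $1,326,780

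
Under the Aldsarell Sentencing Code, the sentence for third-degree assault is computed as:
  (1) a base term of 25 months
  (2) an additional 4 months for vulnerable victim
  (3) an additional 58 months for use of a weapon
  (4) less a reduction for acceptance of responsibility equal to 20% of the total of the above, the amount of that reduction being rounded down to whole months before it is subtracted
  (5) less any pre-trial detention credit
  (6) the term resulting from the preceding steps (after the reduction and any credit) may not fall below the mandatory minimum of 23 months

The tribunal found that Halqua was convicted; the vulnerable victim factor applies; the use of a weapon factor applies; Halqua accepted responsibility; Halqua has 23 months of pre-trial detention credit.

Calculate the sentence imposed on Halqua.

Vulnerable victim enhancement: +4 months
Use of a weapon enhancement: +58 months
Adjusted term: 25 months + 4 months + 58 months = 87 months
Acceptance of responsibility reduction: 20% of 87 months = 17 months (rounded down)
After reduction: 87 − 17 = 70 months
Less pre-trial detention credit: 70 months − 23 months = 47 months
Minimum 23 months: 47 months meets the minimum, no increase.

47 months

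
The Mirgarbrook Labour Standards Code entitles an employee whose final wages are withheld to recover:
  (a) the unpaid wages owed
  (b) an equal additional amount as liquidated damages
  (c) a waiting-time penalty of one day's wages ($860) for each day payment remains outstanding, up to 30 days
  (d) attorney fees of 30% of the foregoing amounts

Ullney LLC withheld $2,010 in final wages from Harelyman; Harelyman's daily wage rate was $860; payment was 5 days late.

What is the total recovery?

Liquidated damages (equal amount): $2,010
Penalty days: min(5, 30) = 5
Waiting-time penalty: 5 × $860 = $4,300
Subtotal: $2,010 + $2,010 + $4,300 = $8,320
Attorney fees: 30% of $8,320 = $2,496
Total award: $8,320 + $2,496 = $10,816

$10,816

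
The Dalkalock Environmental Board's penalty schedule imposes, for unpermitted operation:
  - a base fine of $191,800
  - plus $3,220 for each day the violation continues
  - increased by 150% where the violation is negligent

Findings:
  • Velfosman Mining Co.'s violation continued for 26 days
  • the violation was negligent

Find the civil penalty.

Per-day component: 26 × $3,220 = $83,720
Base plus per-day: $191,800 + $83,720 = $275,520
Enhancement: 150% of $275,520 = $413,280
Enhanced fine: $275,520 + $413,280 = $688,800

$688,800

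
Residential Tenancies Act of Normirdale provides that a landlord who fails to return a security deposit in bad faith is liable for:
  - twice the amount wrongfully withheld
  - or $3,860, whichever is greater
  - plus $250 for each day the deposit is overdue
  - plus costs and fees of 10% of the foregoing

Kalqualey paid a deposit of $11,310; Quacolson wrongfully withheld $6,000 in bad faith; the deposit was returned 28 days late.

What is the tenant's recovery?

$20,900

Doubled: 2 × $6,000 = $12,000
Minimum $3,860: $12,000 meets the minimum, no increase.
Late-return penalty: 28 × $250 = $7,000
Damages plus late penalty: $12,000 + $7,000 = $19,000
Costs and fees: 10% of $19,000 = $1,900
Total recovery: $19,000 + $1,900 = $20,900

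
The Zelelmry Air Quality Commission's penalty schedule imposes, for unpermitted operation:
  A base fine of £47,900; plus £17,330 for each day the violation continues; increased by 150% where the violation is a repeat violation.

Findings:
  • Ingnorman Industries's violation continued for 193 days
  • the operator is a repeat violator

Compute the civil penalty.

£8,481,475

Per-day component: 193 × £17,330 = £3,344,690
Base plus per-day: £47,900 + £3,344,690 = £3,392,590
Enhancement: 150% of £3,392,590 = £5,088,885
Enhanced fine: £3,392,590 + £5,088,885 = £8,481,475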